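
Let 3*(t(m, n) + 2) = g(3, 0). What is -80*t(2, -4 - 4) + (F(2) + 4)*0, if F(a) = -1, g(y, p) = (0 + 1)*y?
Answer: 80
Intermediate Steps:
g(y, p) = y (g(y, p) = 1*y = y)
t(m, n) = -1 (t(m, n) = -2 + (⅓)*3 = -2 + 1 = -1)
-80*t(2, -4 - 4) + (F(2) + 4)*0 = -80*(-1) + (-1 + 4)*0 = 80 + 3*0 = 80 + 0 = 80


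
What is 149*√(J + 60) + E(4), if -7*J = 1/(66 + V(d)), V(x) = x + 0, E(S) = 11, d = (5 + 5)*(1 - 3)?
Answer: 11 + 149*√6220718/322 ≈ 1165.1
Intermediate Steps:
d = -20 (d = 10*(-2) = -20)
V(x) = x
J = -1/322 (J = -1/(7*(66 - 20)) = -⅐/46 = -⅐*1/46 = -1/322 ≈ -0.0031056)
149*√(J + 60) + E(4) = 149*√(-1/322 + 60) + 11 = 149*√(19319/322) + 11 = 149*(√6220718/322) + 11 = 149*√6220718/322 + 11 = 11 + 149*√6220718/322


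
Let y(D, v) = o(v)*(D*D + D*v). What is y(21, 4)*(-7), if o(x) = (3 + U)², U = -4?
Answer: -3675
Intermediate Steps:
o(x) = 1 (o(x) = (3 - 4)² = (-1)² = 1)
y(D, v) = D² + D*v (y(D, v) = 1*(D*D + D*v) = 1*(D² + D*v) = D² + D*v)
y(21, 4)*(-7) = (21*(21 + 4))*(-7) = (21*25)*(-7) = 525*(-7) = -3675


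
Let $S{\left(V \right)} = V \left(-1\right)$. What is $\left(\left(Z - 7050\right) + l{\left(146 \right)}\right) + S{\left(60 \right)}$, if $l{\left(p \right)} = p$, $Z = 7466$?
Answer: $502$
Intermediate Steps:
$S{\left(V \right)} = - V$
$\left(\left(Z - 7050\right) + l{\left(146 \right)}\right) + S{\left(60 \right)} = \left(\left(7466 - 7050\right) + 146\right) - 60 = \left(416 + 146\right) - 60 = 562 - 60 = 502$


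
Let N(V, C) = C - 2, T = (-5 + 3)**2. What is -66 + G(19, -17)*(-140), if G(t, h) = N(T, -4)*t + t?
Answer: 13234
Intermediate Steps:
T = 4 (T = (-2)**2 = 4)
N(V, C) = -2 + C
G(t, h) = -5*t (G(t, h) = (-2 - 4)*t + t = -6*t + t = -5*t)
-66 + G(19, -17)*(-140) = -66 - 5*19*(-140) = -66 - 95*(-140) = -66 + 13300 = 13234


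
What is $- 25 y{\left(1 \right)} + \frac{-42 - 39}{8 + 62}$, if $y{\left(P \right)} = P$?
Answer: $- \frac{1831}{70} \approx -26.157$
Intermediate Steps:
$- 25 y{\left(1 \right)} + \frac{-42 - 39}{8 + 62} = \left(-25\right) 1 + \frac{-42 - 39}{8 + 62} = -25 - \frac{81}{70} = - \frac{1831}{70}$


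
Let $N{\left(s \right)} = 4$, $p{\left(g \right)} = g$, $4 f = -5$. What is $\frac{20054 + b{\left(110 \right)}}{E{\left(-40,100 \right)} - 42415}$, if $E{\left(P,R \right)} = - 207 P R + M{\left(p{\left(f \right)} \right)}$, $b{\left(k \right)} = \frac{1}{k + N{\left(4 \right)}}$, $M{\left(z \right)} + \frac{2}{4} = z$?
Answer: $\frac{4572314}{179112981} \approx 0.025528$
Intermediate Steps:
$f = - \frac{5}{4}$ ($f = \frac{1}{4} \left(-5\right) = - \frac{5}{4} \approx -1.25$)
$M{\left(z \right)} = - \frac{1}{2} + z$
$b{\left(k \right)} = \frac{1}{4 + k}$ ($b{\left(k \right)} = \frac{1}{k + 4} = \frac{1}{4 + k}$)
$E{\left(P,R \right)} = - \frac{7}{4} - 207 P R$ ($E{\left(P,R \right)} = - 207 P R - \frac{7}{4} = - \frac{7}{4} - 207 P R$)
$\frac{20054 + b{\left(110 \right)}}{E{\left(-40,100 \right)} - 42415} = \frac{20054 + \frac{1}{4 + 110}}{\left(- \frac{7}{4} - \left(-8280\right) 100\right) - 42415} = \frac{20054 + \frac{1}{114}}{\left(- \frac{7}{4} + 828000\right) - 42415} = \frac{20054 + \frac{1}{114}}{\frac{3311993}{4} - 42415} = \frac{2286157}{114 \cdot \frac{3142333}{4}} = \frac{2286157}{114} \cdot \frac{4}{3142333} = \frac{4572314}{179112981}$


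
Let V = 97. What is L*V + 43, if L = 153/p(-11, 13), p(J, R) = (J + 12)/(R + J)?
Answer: 29725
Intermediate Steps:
p(J, R) = (12 + J)/(J + R)
L = 306 (L = 153/(((12 - 11)/(-11 + 13))) = 153/((1/2)) = 153/(((½)*1)) = 153/(½) = 153*2 = 306)
L*V + 43 = 306*97 + 43 = 29682 + 43 = 29725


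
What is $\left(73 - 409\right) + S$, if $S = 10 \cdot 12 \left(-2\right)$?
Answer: $-576$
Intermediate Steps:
$S = -240$ ($S = 120 \left(-2\right) = -240$)
$\left(73 - 409\right) + S = \left(73 - 409\right) - 240 = -336 - 240 = -576$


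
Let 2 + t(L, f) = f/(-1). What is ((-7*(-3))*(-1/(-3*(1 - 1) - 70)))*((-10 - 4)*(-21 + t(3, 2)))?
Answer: 105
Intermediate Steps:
t(L, f) = -2 - f (t(L, f) = -2 + f/(-1) = -2 + f*(-1) = -2 - f)
((-7*(-3))*(-1/(-3*(1 - 1) - 70)))*((-10 - 4)*(-21 + t(3, 2))) = ((-7*(-3))*(-1/(-3*(1 - 1) - 70)))*((-10 - 4)*(-21 + (-2 - 1*2))) = (21*(-1/(-3*0 - 70)))*(-14*(-21 + (-2 - 2))) = (21*(-1/(0 - 70)))*(-14*(-21 - 4)) = (21*(-1/(-70)))*(-14*(-25)) = (21*(-1*(-1/70)))*350 = (21*(1/70))*350 = (3/10)*350 = 105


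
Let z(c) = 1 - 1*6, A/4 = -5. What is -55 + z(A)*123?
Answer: -670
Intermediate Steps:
A = -20 (A = 4*(-5) = -20)
z(c) = -5 (z(c) = 1 - 6 = -5)
-55 + z(A)*123 = -55 - 5*123 = -55 - 615 = -670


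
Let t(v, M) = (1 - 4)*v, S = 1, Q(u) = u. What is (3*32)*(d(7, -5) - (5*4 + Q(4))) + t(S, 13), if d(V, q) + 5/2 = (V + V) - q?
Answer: -723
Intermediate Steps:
d(V, q) = -5/2 - q + 2*V (d(V, q) = -5/2 + ((V + V) - q) = -5/2 + (2*V - q) = -5/2 + (-q + 2*V) = -5/2 - q + 2*V)
t(v, M) = -3*v
(3*32)*(d(7, -5) - (5*4 + Q(4))) + t(S, 13) = (3*32)*((-5/2 - 1*(-5) + 2*7) - (5*4 + 4)) - 3*1 = 96*((-5/2 + 5 + 14) - (20 + 4)) - 3 = 96*(33/2 - 1*24) - 3 = 96*(33/2 - 24) - 3 = 96*(-15/2) - 3 = -720 - 3 = -723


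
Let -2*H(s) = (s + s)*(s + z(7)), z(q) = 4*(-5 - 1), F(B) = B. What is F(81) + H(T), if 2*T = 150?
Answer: -3744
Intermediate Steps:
T = 75 (T = (1/2)*150 = 75)
z(q) = -24 (z(q) = 4*(-6) = -24)
H(s) = -s*(-24 + s) (H(s) = -(s + s)*(s - 24)/2 = -2*s*(-24 + s)/2 = -s*(-24 + s))
F(81) + H(T) = 81 + 75*(24 - 1*75) = 81 + 75*(24 - 75) = 81 + 75*(-51) = 81 - 3825 = -3744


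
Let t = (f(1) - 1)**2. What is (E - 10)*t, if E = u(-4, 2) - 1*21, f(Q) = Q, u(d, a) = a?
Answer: 0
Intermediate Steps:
E = -19 (E = 2 - 1*21 = 2 - 21 = -19)
t = 0 (t = (1 - 1)**2 = 0**2 = 0)
(E - 10)*t = (-19 - 10)*0 = -29*0 = 0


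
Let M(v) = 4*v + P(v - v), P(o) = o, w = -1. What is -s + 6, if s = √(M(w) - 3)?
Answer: 6 - I*√7 ≈ 6.0 - 2.6458*I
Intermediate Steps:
M(v) = 4*v (M(v) = 4*v + (v - v) = 4*v + 0 = 4*v)
s = I*√7 (s = √(4*(-1) - 3) = √(-4 - 3) = √(-7) = I*√7 ≈ 2.6458*I)
-s + 6 = -I*√7 + 6 = 6 - I*√7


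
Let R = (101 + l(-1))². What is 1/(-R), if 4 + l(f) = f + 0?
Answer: -1/9216 ≈ -0.00010851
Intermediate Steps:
l(f) = -4 + f (l(f) = -4 + (f + 0) = -4 + f)
R = 9216 (R = (101 + (-4 - 1))² = (101 - 5)² = 96² = 9216)
1/(-R) = 1/(-1*9216) = 1/(-9216) = -1/9216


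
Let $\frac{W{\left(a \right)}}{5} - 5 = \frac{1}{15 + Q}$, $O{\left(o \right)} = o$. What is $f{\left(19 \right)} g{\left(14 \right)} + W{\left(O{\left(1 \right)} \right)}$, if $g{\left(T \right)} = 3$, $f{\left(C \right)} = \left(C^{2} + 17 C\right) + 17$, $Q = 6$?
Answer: $\frac{44693}{21} \approx 2128.2$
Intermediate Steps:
$f{\left(C \right)} = 17 + C^{2} + 17 C$
$W{\left(a \right)} = \frac{530}{21}$ ($W{\left(a \right)} = 25 + \frac{5}{15 + 6} = 25 + \frac{5}{21} = \frac{530}{21}$)
$f{\left(19 \right)} g{\left(14 \right)} + W{\left(O{\left(1 \right)} \right)} = \left(17 + 19^{2} + 17 \cdot 19\right) 3 + \frac{530}{21} = \left(17 + 361 + 323\right) 3 + \frac{530}{21} = 701 \cdot 3 + \frac{530}{21} = 2103 + \frac{530}{21} = \frac{44693}{21}$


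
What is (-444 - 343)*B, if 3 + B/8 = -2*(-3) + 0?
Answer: -18888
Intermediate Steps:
B = 24 (B = -24 + 8*(-2*(-3) + 0) = -24 + 8*(6 + 0) = -24 + 8*6 = -24 + 48 = 24)
(-444 - 343)*B = (-444 - 343)*24 = -787*24 = -18888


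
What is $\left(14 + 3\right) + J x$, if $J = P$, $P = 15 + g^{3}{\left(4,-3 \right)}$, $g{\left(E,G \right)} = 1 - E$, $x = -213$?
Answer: $2573$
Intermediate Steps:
$P = -12$ ($P = 15 + \left(1 - 4\right)^{3} = 15 + \left(-3\right)^{3} = 15 - 27 = -12$)
$J = -12$
$\left(14 + 3\right) + J x = \left(14 + 3\right) - -2556 = 17 + 2556 = 2573$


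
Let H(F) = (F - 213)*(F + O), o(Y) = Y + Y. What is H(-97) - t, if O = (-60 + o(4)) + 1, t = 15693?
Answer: 30187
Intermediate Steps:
o(Y) = 2*Y
O = -51 (O = (-60 + 2*4) + 1 = (-60 + 8) + 1 = -52 + 1 = -51)
H(F) = (-213 + F)*(-51 + F) (H(F) = (F - 213)*(F - 51) = (-213 + F)*(-51 + F))
H(-97) - t = (10863 + (-97)² - 264*(-97)) - 1*15693 = (10863 + 9409 + 25608) - 15693 = 45880 - 15693 = 30187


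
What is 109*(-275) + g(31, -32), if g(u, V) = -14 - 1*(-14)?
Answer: -29975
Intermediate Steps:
g(u, V) = 0 (g(u, V) = -14 + 14 = 0)
109*(-275) + g(31, -32) = 109*(-275) + 0 = -29975 + 0 = -29975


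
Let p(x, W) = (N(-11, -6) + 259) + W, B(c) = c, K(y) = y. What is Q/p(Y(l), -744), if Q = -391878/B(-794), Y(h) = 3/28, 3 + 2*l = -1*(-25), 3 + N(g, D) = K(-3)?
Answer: -195939/194927 ≈ -1.0052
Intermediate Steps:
N(g, D) = -6 (N(g, D) = -3 - 3 = -6)
l = 11 (l = -3/2 + (-1*(-25))/2 = -3/2 + (½)*25 = -3/2 + 25/2 = 11)
Y(h) = 3/28 (Y(h) = 3*(1/28) = 3/28)
p(x, W) = 253 + W (p(x, W) = (-6 + 259) + W = 253 + W)
Q = 195939/397 (Q = -391878/(-794) = -391878*(-1/794) = 195939/397 ≈ 493.55)
Q/p(Y(l), -744) = 195939/(397*(253 - 744)) = (195939/397)/(-491) = (195939/397)*(-1/491) = -195939/194927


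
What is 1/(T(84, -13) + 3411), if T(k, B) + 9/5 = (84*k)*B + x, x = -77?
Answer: -5/441979 ≈ -1.1313e-5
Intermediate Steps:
T(k, B) = -394/5 + 84*B*k (T(k, B) = -9/5 + ((84*k)*B - 77) = -9/5 + (84*B*k - 77) = -9/5 + (-77 + 84*B*k) = -394/5 + 84*B*k)
1/(T(84, -13) + 3411) = 1/((-394/5 + 84*(-13)*84) + 3411) = 1/((-394/5 - 91728) + 3411) = 1/(-459034/5 + 3411) = 1/(-441979/5) = -5/441979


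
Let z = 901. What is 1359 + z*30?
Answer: 28389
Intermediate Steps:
1359 + z*30 = 1359 + 901*30 = 1359 + 27030 = 28389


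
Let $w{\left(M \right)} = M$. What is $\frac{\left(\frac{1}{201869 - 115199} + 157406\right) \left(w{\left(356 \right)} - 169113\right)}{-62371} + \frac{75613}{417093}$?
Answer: $\frac{320083809386241910277}{751559121761670} \approx 4.2589 \cdot 10^{5}$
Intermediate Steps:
$\frac{\left(\frac{1}{201869 - 115199} + 157406\right) \left(w{\left(356 \right)} - 169113\right)}{-62371} + \frac{75613}{417093} = \frac{\left(\frac{1}{201869 - 115199} + 157406\right) \left(356 - 169113\right)}{-62371} + \frac{75613}{417093} = \left(\frac{1}{86670} + 157406\right) \left(-168757\right) \left(- \frac{1}{62371}\right) + 75613 \cdot \frac{1}{417093} = \left(\frac{1}{86670} + 157406\right) \left(-168757\right) \left(- \frac{1}{62371}\right) + \frac{75613}{417093} = \frac{13642378021}{86670} \left(-168757\right) \left(- \frac{1}{62371}\right) + \frac{75613}{417093} = \left(- \frac{2302246787689897}{86670}\right) \left(- \frac{1}{62371}\right) + \frac{75613}{417093} = \frac{2302246787689897}{5405694570} + \frac{75613}{417093} = \frac{320083809386241910277}{751559121761670}$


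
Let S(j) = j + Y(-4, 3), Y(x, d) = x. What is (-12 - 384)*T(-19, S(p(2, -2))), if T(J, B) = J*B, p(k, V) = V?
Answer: -45144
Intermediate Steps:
S(j) = -4 + j (S(j) = j - 4 = -4 + j)
T(J, B) = B*J
(-12 - 384)*T(-19, S(p(2, -2))) = (-12 - 384)*((-4 - 2)*(-19)) = -(-2376)*(-19) = -396*114 = -45144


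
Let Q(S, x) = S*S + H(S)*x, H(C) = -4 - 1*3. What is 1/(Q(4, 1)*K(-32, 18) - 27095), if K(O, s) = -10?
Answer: -1/27185 ≈ -3.6785e-5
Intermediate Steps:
H(C) = -7 (H(C) = -4 - 3 = -7)
Q(S, x) = S**2 - 7*x (Q(S, x) = S*S - 7*x = S**2 - 7*x)
1/(Q(4, 1)*K(-32, 18) - 27095) = 1/((4**2 - 7*1)*(-10) - 27095) = 1/((16 - 7)*(-10) - 27095) = 1/(9*(-10) - 27095) = 1/(-90 - 27095) = 1/(-27185) = -1/27185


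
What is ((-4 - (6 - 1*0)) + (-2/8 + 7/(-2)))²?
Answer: 3025/16 ≈ 189.06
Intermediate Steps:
((-4 - (6 - 1*0)) + (-2/8 + 7/(-2)))² = ((-4 - (6 + 0)) + (-2*⅛ + 7*(-½)))² = ((-4 - 1*6) + (-¼ - 7/2))² = ((-4 - 6) - 15/4)² = (-10 - 15/4)² = (-55/4)² = 3025/16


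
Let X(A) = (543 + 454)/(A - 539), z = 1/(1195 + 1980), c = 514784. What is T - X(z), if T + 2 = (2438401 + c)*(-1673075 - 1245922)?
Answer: -14752191573529016353/1711324 ≈ -8.6203e+12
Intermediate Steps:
z = 1/3175 ≈ 0.00031496
X(A) = 997/(-539 + A)
T = -8620338155447 (T = -2 + (2438401 + 514784)*(-1673075 - 1245922) = -2 + 2953185*(-2918997) = -2 - 8620338155445 = -8620338155447)
T - X(z) = -8620338155447 - 997/(-539 + 1/3175) = -8620338155447 - 997/(-1711324/3175) = -8620338155447 - 997*(-3175)/1711324 = -8620338155447 - 1*(-3165475/1711324) = -8620338155447 + 3165475/1711324 = -14752191573529016353/1711324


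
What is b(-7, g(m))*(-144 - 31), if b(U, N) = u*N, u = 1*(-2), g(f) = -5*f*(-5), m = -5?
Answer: -43750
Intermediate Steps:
g(f) = 25*f
u = -2
b(U, N) = -2*N
b(-7, g(m))*(-144 - 31) = (-50*(-5))*(-144 - 31) = -2*(-125)*(-175) = 250*(-175) = -43750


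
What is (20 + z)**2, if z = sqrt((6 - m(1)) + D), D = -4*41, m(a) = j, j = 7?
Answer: (20 + I*sqrt(165))**2 ≈ 235.0 + 513.81*I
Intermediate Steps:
m(a) = 7
D = -164
z = I*sqrt(165) (z = sqrt((6 - 1*7) - 164) = sqrt((6 - 7) - 164) = sqrt(-1 - 164) = sqrt(-165) = I*sqrt(165) ≈ 12.845*I)
(20 + z)**2 = (20 + I*sqrt(165))**2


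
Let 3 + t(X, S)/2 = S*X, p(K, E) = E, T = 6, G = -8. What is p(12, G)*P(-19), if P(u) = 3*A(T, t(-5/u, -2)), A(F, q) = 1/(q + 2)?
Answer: 19/4 ≈ 4.7500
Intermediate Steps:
t(X, S) = -6 + 2*S*X (t(X, S) = -6 + 2*(S*X) = -6 + 2*S*X)
A(F, q) = 1/(2 + q)
P(u) = 3/(-4 + 20/u) (P(u) = 3/(2 + (-6 + 2*(-2)*(-5/u))) = 3/(2 + (-6 + 20/u)) = 3/(-4 + 20/u))
p(12, G)*P(-19) = -(-24)*(-19)/(-20 + 4*(-19)) = -(-24)*(-19)/(-20 - 76) = -(-24)*(-19)/(-96) = -(-24)*(-19)*(-1)/96 = -8*(-19/32) = 19/4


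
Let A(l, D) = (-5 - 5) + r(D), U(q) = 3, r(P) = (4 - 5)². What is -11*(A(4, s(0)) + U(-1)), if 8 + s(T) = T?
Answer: 66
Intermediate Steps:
r(P) = 1 (r(P) = (-1)² = 1)
s(T) = -8 + T
A(l, D) = -9 (A(l, D) = (-5 - 5) + 1 = -10 + 1 = -9)
-11*(A(4, s(0)) + U(-1)) = -11*(-9 + 3) = -11*(-6) = 66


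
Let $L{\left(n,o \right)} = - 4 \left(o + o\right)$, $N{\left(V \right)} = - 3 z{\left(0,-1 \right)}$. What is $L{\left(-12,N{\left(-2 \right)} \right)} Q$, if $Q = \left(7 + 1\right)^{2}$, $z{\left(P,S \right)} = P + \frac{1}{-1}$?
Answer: $-1536$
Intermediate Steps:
$z{\left(P,S \right)} = -1 + P$ ($z{\left(P,S \right)} = P - 1 = -1 + P$)
$N{\left(V \right)} = 3$ ($N{\left(V \right)} = - 3 \left(-1 + 0\right) = \left(-3\right) \left(-1\right) = 3$)
$L{\left(n,o \right)} = - 8 o$ ($L{\left(n,o \right)} = - 4 \cdot 2 o = - 8 o$)
$Q = 64$ ($Q = 8^{2} = 64$)
$L{\left(-12,N{\left(-2 \right)} \right)} Q = \left(-8\right) 3 \cdot 64 = \left(-24\right) 64 = -1536$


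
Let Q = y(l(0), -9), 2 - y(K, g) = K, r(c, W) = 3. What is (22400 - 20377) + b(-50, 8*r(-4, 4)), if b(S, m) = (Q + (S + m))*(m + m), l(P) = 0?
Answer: 871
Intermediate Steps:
y(K, g) = 2 - K
Q = 2 (Q = 2 - 1*0 = 2 + 0 = 2)
b(S, m) = 2*m*(2 + S + m) (b(S, m) = (2 + (S + m))*(m + m) = (2 + S + m)*(2*m) = 2*m*(2 + S + m))
(22400 - 20377) + b(-50, 8*r(-4, 4)) = (22400 - 20377) + 2*(8*3)*(2 - 50 + 8*3) = 2023 + 2*24*(2 - 50 + 24) = 2023 + 2*24*(-24) = 2023 - 1152 = 871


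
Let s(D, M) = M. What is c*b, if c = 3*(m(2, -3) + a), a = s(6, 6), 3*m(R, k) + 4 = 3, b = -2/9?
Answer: -34/9 ≈ -3.7778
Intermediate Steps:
b = -2/9 (b = -2*1/9 = -2/9 ≈ -0.22222)
m(R, k) = -1/3 (m(R, k) = -4/3 + (1/3)*3 = -4/3 + 1 = -1/3)
a = 6
c = 17 (c = 3*(-1/3 + 6) = 3*(17/3) = 17)
c*b = 17*(-2/9) = -34/9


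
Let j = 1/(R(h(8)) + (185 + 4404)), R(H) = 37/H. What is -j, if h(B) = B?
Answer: -8/36749 ≈ -0.00021769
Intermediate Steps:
j = 8/36749 (j = 1/(37/8 + (185 + 4404)) = 1/(37*(⅛) + 4589) = 1/(37/8 + 4589) = 1/(36749/8) = 8/36749 ≈ 0.00021769)
-j = -1*8/36749 = -8/36749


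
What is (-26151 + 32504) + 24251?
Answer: 30604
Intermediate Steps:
(-26151 + 32504) + 24251 = 6353 + 24251 = 30604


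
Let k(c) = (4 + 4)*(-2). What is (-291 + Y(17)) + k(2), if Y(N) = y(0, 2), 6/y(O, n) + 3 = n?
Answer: -313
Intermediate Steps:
y(O, n) = 6/(-3 + n)
Y(N) = -6 (Y(N) = 6/(-3 + 2) = 6/(-1) = 6*(-1) = -6)
k(c) = -16 (k(c) = 8*(-2) = -16)
(-291 + Y(17)) + k(2) = (-291 - 6) - 16 = -297 - 16 = -313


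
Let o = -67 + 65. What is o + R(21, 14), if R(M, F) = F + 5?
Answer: 17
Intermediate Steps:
R(M, F) = 5 + F
o = -2
o + R(21, 14) = -2 + (5 + 14) = -2 + 19 = 17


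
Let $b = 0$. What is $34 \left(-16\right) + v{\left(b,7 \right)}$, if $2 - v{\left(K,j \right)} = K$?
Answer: $-542$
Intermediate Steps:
$v{\left(K,j \right)} = 2 - K$
$34 \left(-16\right) + v{\left(b,7 \right)} = 34 \left(-16\right) + \left(2 - 0\right) = -544 + \left(2 + 0\right) = -544 + 2 = -542$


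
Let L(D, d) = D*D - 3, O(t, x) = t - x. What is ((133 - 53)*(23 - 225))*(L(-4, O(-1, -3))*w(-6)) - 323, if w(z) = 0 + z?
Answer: 1260157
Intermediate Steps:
w(z) = z
L(D, d) = -3 + D² (L(D, d) = D² - 3 = -3 + D²)
((133 - 53)*(23 - 225))*(L(-4, O(-1, -3))*w(-6)) - 323 = ((133 - 53)*(23 - 225))*((-3 + (-4)²)*(-6)) - 323 = (80*(-202))*((-3 + 16)*(-6)) - 323 = -210080*(-6) - 323 = -16160*(-78) - 323 = 1260480 - 323 = 1260157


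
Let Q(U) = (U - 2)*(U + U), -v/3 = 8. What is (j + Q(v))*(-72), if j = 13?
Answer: -90792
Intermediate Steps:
v = -24 (v = -3*8 = -24)
Q(U) = 2*U*(-2 + U) (Q(U) = (-2 + U)*(2*U) = 2*U*(-2 + U))
(j + Q(v))*(-72) = (13 + 2*(-24)*(-2 - 24))*(-72) = (13 + 2*(-24)*(-26))*(-72) = (13 + 1248)*(-72) = 1261*(-72) = -90792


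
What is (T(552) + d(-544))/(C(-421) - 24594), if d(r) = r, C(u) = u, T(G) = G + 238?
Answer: -246/25015 ≈ -0.0098341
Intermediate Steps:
T(G) = 238 + G
(T(552) + d(-544))/(C(-421) - 24594) = ((238 + 552) - 544)/(-421 - 24594) = (790 - 544)/(-25015) = 246*(-1/25015) = -246/25015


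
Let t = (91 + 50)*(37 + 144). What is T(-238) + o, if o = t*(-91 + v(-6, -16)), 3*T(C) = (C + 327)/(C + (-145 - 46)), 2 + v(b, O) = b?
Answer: -3251707262/1287 ≈ -2.5266e+6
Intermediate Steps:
v(b, O) = -2 + b
t = 25521 (t = 141*181 = 25521)
T(C) = (327 + C)/(3*(-191 + C)) (T(C) = ((C + 327)/(C + (-145 - 46)))/3 = ((327 + C)/(C - 191))/3 = ((327 + C)/(-191 + C))/3 = (327 + C)/(3*(-191 + C)))
o = -2526579 (o = 25521*(-91 + (-2 - 6)) = 25521*(-91 - 8) = 25521*(-99) = -2526579)
T(-238) + o = (327 - 238)/(3*(-191 - 238)) - 2526579 = (⅓)*89/(-429) - 2526579 = (⅓)*(-1/429)*89 - 2526579 = -89/1287 - 2526579 = -3251707262/1287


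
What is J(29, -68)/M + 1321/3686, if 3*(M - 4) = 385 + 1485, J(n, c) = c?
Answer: 867089/3468526 ≈ 0.24999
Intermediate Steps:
M = 1882/3 (M = 4 + (385 + 1485)/3 = 4 + (⅓)*1870 = 4 + 1870/3 = 1882/3 ≈ 627.33)
J(29, -68)/M + 1321/3686 = -68/1882/3 + 1321/3686 = -68*3/1882 + 1321*(1/3686) = -102/941 + 1321/3686 = 867089/3468526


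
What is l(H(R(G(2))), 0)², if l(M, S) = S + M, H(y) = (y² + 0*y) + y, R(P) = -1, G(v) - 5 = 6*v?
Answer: 0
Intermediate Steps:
G(v) = 5 + 6*v
H(y) = y + y² (H(y) = (y² + 0) + y = y² + y = y + y²)
l(M, S) = M + S
l(H(R(G(2))), 0)² = (-(1 - 1) + 0)² = (-1*0 + 0)² = (0 + 0)² = 0² = 0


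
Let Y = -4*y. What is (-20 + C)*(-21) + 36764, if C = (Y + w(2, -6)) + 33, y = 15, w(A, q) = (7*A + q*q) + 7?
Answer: 36554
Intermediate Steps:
w(A, q) = 7 + q² + 7*A (w(A, q) = (7*A + q²) + 7 = (q² + 7*A) + 7 = 7 + q² + 7*A)
Y = -60 (Y = -4*15 = -60)
C = 30 (C = (-60 + (7 + (-6)² + 7*2)) + 33 = (-60 + (7 + 36 + 14)) + 33 = (-60 + 57) + 33 = -3 + 33 = 30)
(-20 + C)*(-21) + 36764 = (-20 + 30)*(-21) + 36764 = 10*(-21) + 36764 = -210 + 36764 = 36554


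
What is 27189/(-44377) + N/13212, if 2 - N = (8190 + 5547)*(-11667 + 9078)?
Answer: 1577912999747/586308924 ≈ 2691.3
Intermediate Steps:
N = 35565095 (N = 2 - (8190 + 5547)*(-11667 + 9078) = 2 - 13737*(-2589) = 2 - 1*(-35565093) = 2 + 35565093 = 35565095)
27189/(-44377) + N/13212 = 27189/(-44377) + 35565095/13212 = 27189*(-1/44377) + 35565095*(1/13212) = -27189/44377 + 35565095/13212 = 1577912999747/586308924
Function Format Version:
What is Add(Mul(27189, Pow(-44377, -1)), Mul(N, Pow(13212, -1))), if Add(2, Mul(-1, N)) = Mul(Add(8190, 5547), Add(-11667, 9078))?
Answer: Rational(1577912999747, 586308924) ≈ 2691.3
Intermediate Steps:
N = 35565095 (N = Add(2, Mul(-1, Mul(Add(8190, 5547), Add(-11667, 9078)))) = Add(2, Mul(-1, Mul(13737, -2589))) = Add(2, Mul(-1, -35565093)) = Add(2, 35565093) = 35565095)
Add(Mul(27189, Pow(-44377, -1)), Mul(N, Pow(13212, -1))) = Add(Mul(27189, Pow(-44377, -1)), Mul(35565095, Pow(13212, -1))) = Add(Mul(27189, Rational(-1, 44377)), Mul(35565095, Rational(1, 13212))) = Add(Rational(-27189, 44377), Rational(35565095, 13212)) = Rational(1577912999747, 586308924)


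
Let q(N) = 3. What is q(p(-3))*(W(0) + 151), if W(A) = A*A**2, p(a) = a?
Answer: 453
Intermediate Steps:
W(A) = A**3
q(p(-3))*(W(0) + 151) = 3*(0**3 + 151) = 3*(0 + 151) = 3*151 = 453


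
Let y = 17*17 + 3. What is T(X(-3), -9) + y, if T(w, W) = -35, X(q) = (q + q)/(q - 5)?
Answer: 257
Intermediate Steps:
X(q) = 2*q/(-5 + q) (X(q) = (2*q)/(-5 + q) = 2*q/(-5 + q))
y = 292 (y = 289 + 3 = 292)
T(X(-3), -9) + y = -35 + 292 = 257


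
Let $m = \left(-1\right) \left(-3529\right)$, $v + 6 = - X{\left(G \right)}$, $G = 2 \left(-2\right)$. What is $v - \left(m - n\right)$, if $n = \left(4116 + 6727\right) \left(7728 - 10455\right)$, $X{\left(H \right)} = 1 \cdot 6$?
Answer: $-29572402$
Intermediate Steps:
$G = -4$
$X{\left(H \right)} = 6$
$v = -12$ ($v = -6 - 6 = -12$)
$m = 3529$
$n = -29568861$ ($n = 10843 \left(-2727\right) = -29568861$)
$v - \left(m - n\right) = -12 - \left(3529 - -29568861\right) = -12 - \left(3529 + 29568861\right) = -12 - 29572390 = -29572402$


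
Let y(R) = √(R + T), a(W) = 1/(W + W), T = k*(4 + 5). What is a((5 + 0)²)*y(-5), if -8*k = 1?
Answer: 7*I*√2/200 ≈ 0.049497*I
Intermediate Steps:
k = -⅛ (k = -⅛*1 = -⅛ ≈ -0.12500)
T = -9/8 (T = -(4 + 5)/8 = -⅛*9 = -9/8 ≈ -1.1250)
a(W) = 1/(2*W)
y(R) = √(-9/8 + R) (y(R) = √(R - 9/8) = √(-9/8 + R))
a((5 + 0)²)*y(-5) = (1/(2*((5 + 0)²)))*(√(-18 + 16*(-5))/4) = (1/(2*(5²)))*(√(-18 - 80)/4) = ((½)/25)*(√(-98)/4) = ((½)*(1/25))*((7*I*√2)/4) = (7*I*√2/4)/50 = 7*I*√2/200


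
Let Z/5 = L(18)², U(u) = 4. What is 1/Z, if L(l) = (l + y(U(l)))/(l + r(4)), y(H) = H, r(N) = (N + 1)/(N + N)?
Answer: 22201/154880 ≈ 0.14334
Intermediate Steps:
r(N) = (1 + N)/(2*N) (r(N) = (1 + N)/((2*N)) = (1 + N)*(1/(2*N)) = (1 + N)/(2*N))
L(l) = (4 + l)/(5/8 + l) (L(l) = (l + 4)/(l + (½)*(1 + 4)/4) = (4 + l)/(l + (½)*(¼)*5) = (4 + l)/(l + 5/8) = (4 + l)/(5/8 + l))
Z = 154880/22201 (Z = 5*(8*(4 + 18)/(5 + 8*18))² = 5*(8*22/(5 + 144))² = 5*(8*22/149)² = 5*(8*(1/149)*22)² = 5*(176/149)² = 5*(30976/22201) = 154880/22201 ≈ 6.9763)
1/Z = 1/(154880/22201) = 22201/154880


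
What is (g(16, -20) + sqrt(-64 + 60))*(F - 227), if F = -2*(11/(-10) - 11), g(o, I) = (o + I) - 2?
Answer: 6084/5 - 2028*I/5 ≈ 1216.8 - 405.6*I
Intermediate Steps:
g(o, I) = -2 + I + o (g(o, I) = (I + o) - 2 = -2 + I + o)
F = 121/5 (F = -2*(11*(-1/10) - 11) = -2*(-11/10 - 11) = -2*(-121/10) = 121/5 ≈ 24.200)
(g(16, -20) + sqrt(-64 + 60))*(F - 227) = ((-2 - 20 + 16) + sqrt(-64 + 60))*(121/5 - 227) = (-6 + sqrt(-4))*(-1014/5) = (-6 + 2*I)*(-1014/5) = 6084/5 - 2028*I/5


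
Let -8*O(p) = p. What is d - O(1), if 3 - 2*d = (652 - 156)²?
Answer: -984051/8 ≈ -1.2301e+5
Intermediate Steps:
O(p) = -p/8
d = -246013/2 (d = 3/2 - (652 - 156)²/2 = 3/2 - ½*496² = 3/2 - ½*246016 = 3/2 - 123008 = -246013/2 ≈ -1.2301e+5)
d - O(1) = -246013/2 - (-1)/8 = -246013/2 - 1*(-⅛) = -246013/2 + ⅛ = -984051/8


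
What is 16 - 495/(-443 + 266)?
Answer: 1109/59 ≈ 18.797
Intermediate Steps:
16 - 495/(-443 + 266) = 16 - 495/(-177) = 16 - 495*(-1/177) = 16 + 165/59 = 1109/59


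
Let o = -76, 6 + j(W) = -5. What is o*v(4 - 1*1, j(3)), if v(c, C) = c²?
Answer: -684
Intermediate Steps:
j(W) = -11 (j(W) = -6 - 5 = -11)
o*v(4 - 1*1, j(3)) = -76*(4 - 1*1)² = -76*(4 - 1)² = -76*3² = -76*9 = -684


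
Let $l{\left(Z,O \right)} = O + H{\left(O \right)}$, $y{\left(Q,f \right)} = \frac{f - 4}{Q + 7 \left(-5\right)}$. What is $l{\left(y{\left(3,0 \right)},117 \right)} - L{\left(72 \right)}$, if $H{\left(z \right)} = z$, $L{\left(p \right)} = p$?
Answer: $162$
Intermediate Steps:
$y{\left(Q,f \right)} = \frac{-4 + f}{-35 + Q}$ ($y{\left(Q,f \right)} = \frac{-4 + f}{Q - 35} = \frac{-4 + f}{-35 + Q}$)
$l{\left(Z,O \right)} = 2 O$ ($l{\left(Z,O \right)} = O + O = 2 O$)
$l{\left(y{\left(3,0 \right)},117 \right)} - L{\left(72 \right)} = 2 \cdot 117 - 72 = 234 - 72 = 162$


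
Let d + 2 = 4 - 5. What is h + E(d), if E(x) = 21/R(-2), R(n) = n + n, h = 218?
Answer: 851/4 ≈ 212.75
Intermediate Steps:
d = -3 (d = -2 + (4 - 5) = -2 - 1 = -3)
R(n) = 2*n
E(x) = -21/4 (E(x) = 21/((2*(-2))) = 21/(-4) = 21*(-1/4) = -21/4)
h + E(d) = 218 - 21/4 = 851/4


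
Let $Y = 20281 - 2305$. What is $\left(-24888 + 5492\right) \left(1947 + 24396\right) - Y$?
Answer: $-510966804$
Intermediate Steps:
$Y = 17976$ ($Y = 20281 - 2305 = 17976$)
$\left(-24888 + 5492\right) \left(1947 + 24396\right) - Y = \left(-24888 + 5492\right) \left(1947 + 24396\right) - 17976 = \left(-19396\right) 26343 - 17976 = -510948828 - 17976 = -510966804$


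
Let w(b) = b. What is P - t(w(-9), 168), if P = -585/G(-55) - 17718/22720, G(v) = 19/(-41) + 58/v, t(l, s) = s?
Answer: 2807592201/12961760 ≈ 216.61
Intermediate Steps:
G(v) = -19/41 + 58/v (G(v) = 19*(-1/41) + 58/v = -19/41 + 58/v)
P = 4985167881/12961760 (P = -585/(-19/41 + 58/(-55)) - 17718/22720 = -585/(-19/41 + 58*(-1/55)) - 17718*1/22720 = -585/(-19/41 - 58/55) - 8859/11360 = -585/(-3423/2255) - 8859/11360 = -585*(-2255/3423) - 8859/11360 = 439725/1141 - 8859/11360 = 4985167881/12961760 ≈ 384.61)
P - t(w(-9), 168) = 4985167881/12961760 - 1*168 = 4985167881/12961760 - 168 = 2807592201/12961760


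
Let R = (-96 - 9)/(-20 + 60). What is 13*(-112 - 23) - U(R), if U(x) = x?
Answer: -14019/8 ≈ -1752.4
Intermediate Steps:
R = -21/8 (R = -105/40 = -105*1/40 = -21/8 ≈ -2.6250)
13*(-112 - 23) - U(R) = 13*(-112 - 23) - 1*(-21/8) = 13*(-135) + 21/8 = -1755 + 21/8 = -14019/8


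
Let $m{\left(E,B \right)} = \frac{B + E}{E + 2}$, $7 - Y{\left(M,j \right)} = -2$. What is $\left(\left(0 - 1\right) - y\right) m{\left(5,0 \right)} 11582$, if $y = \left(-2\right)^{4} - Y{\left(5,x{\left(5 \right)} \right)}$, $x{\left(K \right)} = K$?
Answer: $- \frac{463280}{7} \approx -66183.0$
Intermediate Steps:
$Y{\left(M,j \right)} = 9$ ($Y{\left(M,j \right)} = 7 - -2 = 7 + 2 = 9$)
$m{\left(E,B \right)} = \frac{B + E}{2 + E}$
$y = 7$ ($y = \left(-2\right)^{4} - 9 = 16 - 9 = 7$)
$\left(\left(0 - 1\right) - y\right) m{\left(5,0 \right)} 11582 = \left(\left(0 - 1\right) - 7\right) \frac{0 + 5}{2 + 5} \cdot 11582 = \left(\left(0 - 1\right) - 7\right) \frac{1}{7} \cdot 5 \cdot 11582 = \left(-1 - 7\right) \frac{1}{7} \cdot 5 \cdot 11582 = \left(-8\right) \frac{5}{7} \cdot 11582 = \left(- \frac{40}{7}\right) 11582 = - \frac{463280}{7}$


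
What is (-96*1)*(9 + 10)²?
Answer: -34656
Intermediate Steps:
(-96*1)*(9 + 10)² = -96*19² = -96*361 = -34656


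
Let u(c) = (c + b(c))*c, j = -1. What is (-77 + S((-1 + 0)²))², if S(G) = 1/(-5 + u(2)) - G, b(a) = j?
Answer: 55225/9 ≈ 6136.1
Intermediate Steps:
b(a) = -1
u(c) = c*(-1 + c) (u(c) = (c - 1)*c = (-1 + c)*c = c*(-1 + c))
S(G) = -⅓ - G (S(G) = 1/(-5 + 2*(-1 + 2)) - G = 1/(-5 + 2*1) - G = 1/(-5 + 2) - G = 1/(-3) - G = -⅓ - G)
(-77 + S((-1 + 0)²))² = (-77 + (-⅓ - (-1 + 0)²))² = (-77 + (-⅓ - 1*(-1)²))² = (-77 + (-⅓ - 1*1))² = (-77 + (-⅓ - 1))² = (-77 - 4/3)² = (-235/3)² = 55225/9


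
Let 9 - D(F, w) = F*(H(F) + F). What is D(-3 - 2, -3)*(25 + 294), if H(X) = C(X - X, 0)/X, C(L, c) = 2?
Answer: -5742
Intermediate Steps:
H(X) = 2/X
D(F, w) = 9 - F*(F + 2/F) (D(F, w) = 9 - F*(2/F + F) = 9 - F*(F + 2/F))
D(-3 - 2, -3)*(25 + 294) = (7 - (-3 - 2)**2)*(25 + 294) = (7 - 1*(-5)**2)*319 = (7 - 1*25)*319 = (7 - 25)*319 = -18*319 = -5742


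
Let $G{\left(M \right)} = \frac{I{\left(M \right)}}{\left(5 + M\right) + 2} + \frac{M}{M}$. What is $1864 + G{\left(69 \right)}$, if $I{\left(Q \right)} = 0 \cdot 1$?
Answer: $1865$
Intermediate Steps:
$I{\left(Q \right)} = 0$
$G{\left(M \right)} = 1$ ($G{\left(M \right)} = \frac{0}{\left(5 + M\right) + 2} + \frac{M}{M} = \frac{0}{7 + M} + 1 = 0 + 1 = 1$)
$1864 + G{\left(69 \right)} = 1864 + 1 = 1865$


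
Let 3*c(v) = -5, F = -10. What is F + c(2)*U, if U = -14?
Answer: 40/3 ≈ 13.333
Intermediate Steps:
c(v) = -5/3 (c(v) = (1/3)*(-5) = -5/3)
F + c(2)*U = -10 - 5/3*(-14) = -10 + 70/3 = 40/3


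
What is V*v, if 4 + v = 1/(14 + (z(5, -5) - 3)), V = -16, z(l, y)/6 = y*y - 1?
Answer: 9904/155 ≈ 63.897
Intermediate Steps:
z(l, y) = -6 + 6*y**2 (z(l, y) = 6*(y*y - 1) = 6*(y**2 - 1) = 6*(-1 + y**2) = -6 + 6*y**2)
v = -619/155 (v = -4 + 1/(14 + ((-6 + 6*(-5)**2) - 3)) = -4 + 1/(14 + ((-6 + 6*25) - 3)) = -4 + 1/(14 + ((-6 + 150) - 3)) = -4 + 1/(14 + (144 - 3)) = -4 + 1/(14 + 141) = -4 + 1/155 = -619/155 ≈ -3.9935)
V*v = -16*(-619/155) = 9904/155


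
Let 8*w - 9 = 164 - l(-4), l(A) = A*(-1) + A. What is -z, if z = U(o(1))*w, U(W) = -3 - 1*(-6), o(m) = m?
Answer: -519/8 ≈ -64.875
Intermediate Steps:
l(A) = 0 (l(A) = -A + A = 0)
w = 173/8 (w = 9/8 + (164 - 1*0)/8 = 9/8 + (164 + 0)/8 = 9/8 + (⅛)*164 = 9/8 + 41/2 = 173/8 ≈ 21.625)
U(W) = 3 (U(W) = -3 + 6 = 3)
z = 519/8 (z = 3*(173/8) = 519/8 ≈ 64.875)
-z = -1*519/8 = -519/8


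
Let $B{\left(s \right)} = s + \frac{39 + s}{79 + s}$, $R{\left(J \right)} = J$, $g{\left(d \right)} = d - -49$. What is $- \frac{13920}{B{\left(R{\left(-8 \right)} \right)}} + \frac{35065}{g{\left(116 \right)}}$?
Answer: $\frac{12126847}{5907} \approx 2053.0$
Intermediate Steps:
$g{\left(d \right)} = 49 + d$ ($g{\left(d \right)} = d + 49 = 49 + d$)
$B{\left(s \right)} = s + \frac{39 + s}{79 + s}$
$- \frac{13920}{B{\left(R{\left(-8 \right)} \right)}} + \frac{35065}{g{\left(116 \right)}} = - \frac{13920}{\frac{1}{79 - 8} \left(39 + \left(-8\right)^{2} + 80 \left(-8\right)\right)} + \frac{35065}{49 + 116} = - \frac{13920}{\frac{1}{71} \left(39 + 64 - 640\right)} + \frac{35065}{165} = - \frac{13920}{\frac{1}{71} \left(-537\right)} + 35065 \cdot \frac{1}{165} = - \frac{13920}{- \frac{537}{71}} + \frac{7013}{33} = \left(-13920\right) \left(- \frac{71}{537}\right) + \frac{7013}{33} = \frac{329440}{179} + \frac{7013}{33} = \frac{12126847}{5907}$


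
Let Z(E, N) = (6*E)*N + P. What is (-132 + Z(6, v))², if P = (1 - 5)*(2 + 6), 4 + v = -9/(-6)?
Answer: 64516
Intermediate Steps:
v = -5/2 (v = -4 - 9/(-6) = -4 - 9*(-⅙) = -4 + 3/2 = -5/2 ≈ -2.5000)
P = -32 (P = -4*8 = -32)
Z(E, N) = -32 + 6*E*N (Z(E, N) = (6*E)*N - 32 = 6*E*N - 32 = -32 + 6*E*N)
(-132 + Z(6, v))² = (-132 + (-32 + 6*6*(-5/2)))² = (-132 + (-32 - 90))² = (-132 - 122)² = (-254)² = 64516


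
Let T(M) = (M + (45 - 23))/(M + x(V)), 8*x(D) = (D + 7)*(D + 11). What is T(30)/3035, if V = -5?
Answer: 104/191205 ≈ 0.00054392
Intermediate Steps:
x(D) = (7 + D)*(11 + D)/8 (x(D) = ((D + 7)*(D + 11))/8 = ((7 + D)*(11 + D))/8 = (7 + D)*(11 + D)/8)
T(M) = (22 + M)/(3/2 + M) (T(M) = (M + (45 - 23))/(M + (77/8 + (1/8)*(-5)**2 + (9/4)*(-5))) = (M + 22)/(M + (77/8 + (1/8)*25 - 45/4)) = (22 + M)/(M + (77/8 + 25/8 - 45/4)) = (22 + M)/(M + 3/2) = (22 + M)/(3/2 + M))
T(30)/3035 = (2*(22 + 30)/(3 + 2*30))/3035 = (2*52/(3 + 60))*(1/3035) = (2*52/63)*(1/3035) = (2*(1/63)*52)*(1/3035) = (104/63)*(1/3035) = 104/191205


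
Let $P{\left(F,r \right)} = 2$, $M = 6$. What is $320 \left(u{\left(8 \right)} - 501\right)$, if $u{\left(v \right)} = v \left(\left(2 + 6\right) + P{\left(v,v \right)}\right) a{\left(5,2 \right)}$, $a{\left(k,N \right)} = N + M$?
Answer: $44480$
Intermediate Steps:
$a{\left(k,N \right)} = 6 + N$ ($a{\left(k,N \right)} = N + 6 = 6 + N$)
$u{\left(v \right)} = 80 v$ ($u{\left(v \right)} = v \left(\left(2 + 6\right) + 2\right) \left(6 + 2\right) = v \left(8 + 2\right) 8 = v 10 \cdot 8 = 10 v 8 = 80 v$)
$320 \left(u{\left(8 \right)} - 501\right) = 320 \left(80 \cdot 8 - 501\right) = 320 \left(640 - 501\right) = 320 \cdot 139 = 44480$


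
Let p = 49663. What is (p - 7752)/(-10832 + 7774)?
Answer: -41911/3058 ≈ -13.705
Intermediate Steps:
(p - 7752)/(-10832 + 7774) = (49663 - 7752)/(-10832 + 7774) = 41911/(-3058) = 41911*(-1/3058) = -41911/3058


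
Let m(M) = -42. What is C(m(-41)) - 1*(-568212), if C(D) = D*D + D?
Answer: 569934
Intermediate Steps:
C(D) = D + D² (C(D) = D² + D = D + D²)
C(m(-41)) - 1*(-568212) = -42*(1 - 42) - 1*(-568212) = -42*(-41) + 568212 = 1722 + 568212 = 569934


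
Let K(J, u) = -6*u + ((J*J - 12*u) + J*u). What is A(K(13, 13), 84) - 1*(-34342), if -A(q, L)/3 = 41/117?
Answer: 1339297/39 ≈ 34341.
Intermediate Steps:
K(J, u) = J**2 - 18*u + J*u (K(J, u) = -6*u + ((J**2 - 12*u) + J*u) = -6*u + (J**2 - 12*u + J*u) = J**2 - 18*u + J*u)
A(q, L) = -41/39 (A(q, L) = -123/117 = -3*41/117 = -41/39)
A(K(13, 13), 84) - 1*(-34342) = -41/39 - 1*(-34342) = -41/39 + 34342 = 1339297/39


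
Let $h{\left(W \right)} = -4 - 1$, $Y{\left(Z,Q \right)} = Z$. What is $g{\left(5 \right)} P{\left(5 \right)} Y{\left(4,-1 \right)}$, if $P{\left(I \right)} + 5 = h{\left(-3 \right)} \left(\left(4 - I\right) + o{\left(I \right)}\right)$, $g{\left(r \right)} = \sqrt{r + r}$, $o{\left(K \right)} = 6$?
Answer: $- 120 \sqrt{10} \approx -379.47$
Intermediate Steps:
$g{\left(r \right)} = \sqrt{2} \sqrt{r}$ ($g{\left(r \right)} = \sqrt{2 r} = \sqrt{2} \sqrt{r}$)
$h{\left(W \right)} = -5$
$P{\left(I \right)} = -55 + 5 I$ ($P{\left(I \right)} = -5 - 5 \left(\left(4 - I\right) + 6\right) = -5 - 5 \left(10 - I\right) = -5 + \left(-50 + 5 I\right) = -55 + 5 I$)
$g{\left(5 \right)} P{\left(5 \right)} Y{\left(4,-1 \right)} = \sqrt{2} \sqrt{5} \left(-55 + 5 \cdot 5\right) 4 = \sqrt{10} \left(-55 + 25\right) 4 = \sqrt{10} \left(-30\right) 4 = - 30 \sqrt{10} \cdot 4 = - 120 \sqrt{10}$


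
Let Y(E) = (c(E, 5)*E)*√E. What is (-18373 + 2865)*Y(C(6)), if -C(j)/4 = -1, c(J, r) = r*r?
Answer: -3101600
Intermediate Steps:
c(J, r) = r²
C(j) = 4 (C(j) = -4*(-1) = 4)
Y(E) = 25*E^(3/2) (Y(E) = (5²*E)*√E = (25*E)*√E = 25*E^(3/2))
(-18373 + 2865)*Y(C(6)) = (-18373 + 2865)*(25*4^(3/2)) = -387700*8 = -15508*200 = -3101600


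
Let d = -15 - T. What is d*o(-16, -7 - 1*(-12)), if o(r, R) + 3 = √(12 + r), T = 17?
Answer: 96 - 64*I ≈ 96.0 - 64.0*I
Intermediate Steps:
o(r, R) = -3 + √(12 + r)
d = -32 (d = -15 - 1*17 = -15 - 17 = -32)
d*o(-16, -7 - 1*(-12)) = -32*(-3 + √(12 - 16)) = -32*(-3 + √(-4)) = -32*(-3 + 2*I) = 96 - 64*I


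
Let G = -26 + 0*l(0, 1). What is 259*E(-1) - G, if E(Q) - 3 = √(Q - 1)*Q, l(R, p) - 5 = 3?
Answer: 803 - 259*I*√2 ≈ 803.0 - 366.28*I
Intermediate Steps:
l(R, p) = 8 (l(R, p) = 5 + 3 = 8)
E(Q) = 3 + Q*√(-1 + Q) (E(Q) = 3 + √(Q - 1)*Q = 3 + √(-1 + Q)*Q = 3 + Q*√(-1 + Q))
G = -26 (G = -26 + 0*8 = -26 + 0 = -26)
259*E(-1) - G = 259*(3 - √(-1 - 1)) - 1*(-26) = 259*(3 - √(-2)) + 26 = 259*(3 - I*√2) + 26 = (777 - 259*I*√2) + 26 = 803 - 259*I*√2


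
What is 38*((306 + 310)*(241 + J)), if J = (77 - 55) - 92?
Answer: 4002768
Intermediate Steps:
J = -70 (J = 22 - 92 = -70)
38*((306 + 310)*(241 + J)) = 38*((306 + 310)*(241 - 70)) = 38*(616*171) = 38*105336 = 4002768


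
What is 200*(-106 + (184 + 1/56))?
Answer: 109225/7 ≈ 15604.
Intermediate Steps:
200*(-106 + (184 + 1/56)) = 200*(-106 + 10305/56) = 200*(4369/56) = 109225/7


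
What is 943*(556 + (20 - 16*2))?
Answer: 512992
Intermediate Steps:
943*(556 + (20 - 16*2)) = 943*(556 + (20 - 32)) = 943*(556 - 12) = 943*544 = 512992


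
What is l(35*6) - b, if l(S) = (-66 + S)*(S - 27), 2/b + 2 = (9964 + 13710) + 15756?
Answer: 519503327/19714 ≈ 26352.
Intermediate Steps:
b = 1/19714 (b = 2/(-2 + ((9964 + 13710) + 15756)) = 2/(-2 + (23674 + 15756)) = 2/(-2 + 39430) = 2/39428 = 2*(1/39428) = 1/19714 ≈ 5.0725e-5)
l(S) = (-66 + S)*(-27 + S)
l(35*6) - b = (1782 + (35*6)² - 3255*6) - 1*1/19714 = (1782 + 210² - 93*210) - 1/19714 = (1782 + 44100 - 19530) - 1/19714 = 26352 - 1/19714 = 519503327/19714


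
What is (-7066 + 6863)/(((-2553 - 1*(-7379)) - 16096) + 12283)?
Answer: -203/1013 ≈ -0.20039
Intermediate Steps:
(-7066 + 6863)/(((-2553 - 1*(-7379)) - 16096) + 12283) = -203/(((-2553 + 7379) - 16096) + 12283) = -203/((4826 - 16096) + 12283) = -203/(-11270 + 12283) = -203/1013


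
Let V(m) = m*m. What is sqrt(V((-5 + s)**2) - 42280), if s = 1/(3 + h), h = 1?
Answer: 3*I*sqrt(1188151)/16 ≈ 204.38*I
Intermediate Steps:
s = 1/4 (s = 1/(3 + 1) = 1/4 ≈ 0.25000)
V(m) = m**2
sqrt(V((-5 + s)**2) - 42280) = sqrt(((-5 + 1/4)**2)**2 - 42280) = sqrt(((-19/4)**2)**2 - 42280) = sqrt((361/16)**2 - 42280) = sqrt(130321/256 - 42280) = sqrt(-10693359/256) = 3*I*sqrt(1188151)/16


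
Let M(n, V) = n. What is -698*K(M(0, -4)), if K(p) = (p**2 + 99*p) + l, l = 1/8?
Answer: -349/4 ≈ -87.250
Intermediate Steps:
l = 1/8 ≈ 0.12500
K(p) = 1/8 + p**2 + 99*p (K(p) = (p**2 + 99*p) + 1/8 = 1/8 + p**2 + 99*p)
-698*K(M(0, -4)) = -698*(1/8 + 0**2 + 99*0) = -698*(1/8 + 0 + 0) = -698*1/8 = -349/4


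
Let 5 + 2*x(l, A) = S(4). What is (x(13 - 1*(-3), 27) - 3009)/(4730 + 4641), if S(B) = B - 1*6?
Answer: -6025/18742 ≈ -0.32147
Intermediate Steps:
S(B) = -6 + B (S(B) = B - 6 = -6 + B)
x(l, A) = -7/2 (x(l, A) = -5/2 + (-6 + 4)/2 = -5/2 + (½)*(-2) = -5/2 - 1 = -7/2)
(x(13 - 1*(-3), 27) - 3009)/(4730 + 4641) = (-7/2 - 3009)/(4730 + 4641) = -6025/2/9371 = -6025/2*1/9371 = -6025/18742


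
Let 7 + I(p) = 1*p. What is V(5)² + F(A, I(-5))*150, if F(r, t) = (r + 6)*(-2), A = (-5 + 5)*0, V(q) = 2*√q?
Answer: -1780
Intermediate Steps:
I(p) = -7 + p (I(p) = -7 + 1*p = -7 + p)
A = 0 (A = 0*0 = 0)
F(r, t) = -12 - 2*r (F(r, t) = (6 + r)*(-2) = -12 - 2*r)
V(5)² + F(A, I(-5))*150 = (2*√5)² + (-12 - 2*0)*150 = 20 + (-12 + 0)*150 = 20 - 12*150 = 20 - 1800 = -1780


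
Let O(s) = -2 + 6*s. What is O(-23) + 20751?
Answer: 20611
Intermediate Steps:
O(-23) + 20751 = (-2 + 6*(-23)) + 20751 = (-2 - 138) + 20751 = -140 + 20751 = 20611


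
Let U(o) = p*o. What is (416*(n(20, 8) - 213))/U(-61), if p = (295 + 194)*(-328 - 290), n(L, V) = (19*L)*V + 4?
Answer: 588848/9217161 ≈ 0.063886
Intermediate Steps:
n(L, V) = 4 + 19*L*V (n(L, V) = 19*L*V + 4 = 4 + 19*L*V)
p = -302202 (p = 489*(-618) = -302202)
U(o) = -302202*o
(416*(n(20, 8) - 213))/U(-61) = (416*((4 + 19*20*8) - 213))/((-302202*(-61))) = (416*((4 + 3040) - 213))/18434322 = (416*(3044 - 213))*(1/18434322) = (416*2831)*(1/18434322) = 1177696*(1/18434322) = 588848/9217161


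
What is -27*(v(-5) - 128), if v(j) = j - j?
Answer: 3456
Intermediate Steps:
v(j) = 0
-27*(v(-5) - 128) = -27*(0 - 128) = -27*(-128) = 3456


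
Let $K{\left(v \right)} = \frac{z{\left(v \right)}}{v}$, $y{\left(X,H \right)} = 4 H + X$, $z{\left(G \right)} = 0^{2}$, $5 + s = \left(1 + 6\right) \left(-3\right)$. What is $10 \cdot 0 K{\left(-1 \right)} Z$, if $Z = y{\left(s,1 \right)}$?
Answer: $0$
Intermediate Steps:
$s = -26$ ($s = -5 + \left(1 + 6\right) \left(-3\right) = -5 + 7 \left(-3\right) = -5 - 21 = -26$)
$z{\left(G \right)} = 0$
$y{\left(X,H \right)} = X + 4 H$
$Z = -22$ ($Z = -26 + 4 \cdot 1 = -26 + 4 = -22$)
$K{\left(v \right)} = 0$ ($K{\left(v \right)} = \frac{0}{v} = 0$)
$10 \cdot 0 K{\left(-1 \right)} Z = 10 \cdot 0 \cdot 0 \left(-22\right) = 0 \cdot 0 \left(-22\right) = 0 \left(-22\right) = 0$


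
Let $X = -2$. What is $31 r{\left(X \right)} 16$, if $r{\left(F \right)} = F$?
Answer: $-992$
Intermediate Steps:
$31 r{\left(X \right)} 16 = 31 \left(-2\right) 16 = \left(-62\right) 16 = -992$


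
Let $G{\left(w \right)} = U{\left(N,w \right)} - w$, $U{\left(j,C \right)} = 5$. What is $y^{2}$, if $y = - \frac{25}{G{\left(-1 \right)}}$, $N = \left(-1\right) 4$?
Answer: $\frac{625}{36} \approx 17.361$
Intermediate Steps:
$N = -4$
$G{\left(w \right)} = 5 - w$
$y = - \frac{25}{6}$ ($y = - \frac{25}{5 - -1} = - \frac{25}{5 + 1} = - \frac{25}{6} \approx -4.1667$)
$y^{2} = \left(- \frac{25}{6}\right)^{2} = \frac{625}{36}$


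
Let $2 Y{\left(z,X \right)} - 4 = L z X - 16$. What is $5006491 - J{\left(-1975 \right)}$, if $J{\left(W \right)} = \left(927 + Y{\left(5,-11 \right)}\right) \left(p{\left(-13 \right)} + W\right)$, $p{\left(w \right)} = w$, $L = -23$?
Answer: $8094849$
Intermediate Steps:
$Y{\left(z,X \right)} = -6 - \frac{23 X z}{2}$ ($Y{\left(z,X \right)} = 2 + \frac{- 23 z X - 16}{2} = 2 + \frac{- 23 X z - 16}{2} = 2 + \frac{-16 - 23 X z}{2} = 2 - \left(8 + \frac{23 X z}{2}\right) = -6 - \frac{23 X z}{2}$)
$J{\left(W \right)} = - \frac{40391}{2} + \frac{3107 W}{2}$ ($J{\left(W \right)} = \left(927 - \left(6 - \frac{1265}{2}\right)\right) \left(-13 + W\right) = \left(927 + \left(-6 + \frac{1265}{2}\right)\right) \left(-13 + W\right) = \left(927 + \frac{1253}{2}\right) \left(-13 + W\right) = \frac{3107 \left(-13 + W\right)}{2} = - \frac{40391}{2} + \frac{3107 W}{2}$)
$5006491 - J{\left(-1975 \right)} = 5006491 - \left(- \frac{40391}{2} + \frac{3107}{2} \left(-1975\right)\right) = 5006491 - \left(- \frac{40391}{2} - \frac{6136325}{2}\right) = 5006491 - -3088358 = 5006491 + 3088358 = 8094849$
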